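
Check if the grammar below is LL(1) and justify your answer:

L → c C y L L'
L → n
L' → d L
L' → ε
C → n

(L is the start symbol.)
A grammar is LL(1) if for each non-terminal N with multiple productions, the predict sets of those productions are pairwise disjoint, where PREDICT(N → α) = (FIRST(α) \ {ε}) ∪ (FOLLOW(N) if α ⇒* ε).

Relevant sets:
  FOLLOW(L') = { $, 'd' }

For L:
  PREDICT(L → c C y L L') = { 'c' }
  PREDICT(L → n) = { 'n' }
For L':
  PREDICT(L' → d L) = { 'd' }
  PREDICT(L' → ε) = { $, 'd' }
C has a single production, so nothing to check there.

Conflict found: Predict set conflict for L': { 'd' }
The grammar is NOT LL(1).

Answer: No. Predict set conflict for L': { 'd' }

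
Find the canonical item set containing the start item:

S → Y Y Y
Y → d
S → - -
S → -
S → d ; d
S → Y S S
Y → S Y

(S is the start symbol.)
First, augment the grammar with S' → S
I₀ = CLOSURE({ [S' → . S] }):
  [S' → . S] has the dot before S: add [S → . Y Y Y], [S → . - -], [S → . -], [S → . d ; d], [S → . Y S S]
  [S → . Y Y Y] has the dot before Y: add [Y → . d], [Y → . S Y]
No further items can be added.

I₀ = { [S → . - -], [S → . -], [S → . Y S S], [S → . Y Y Y], [S → . d ; d], [S' → . S], [Y → . S Y], [Y → . d] }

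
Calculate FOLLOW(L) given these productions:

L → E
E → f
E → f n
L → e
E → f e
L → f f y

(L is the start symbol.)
To compute FOLLOW(L), find every occurrence of L on a right-hand side N → α L β: add FIRST(β) \ {ε}, and if β is empty or nullable also add FOLLOW(N). Iterate to a fixed point.

L is the start symbol, so $ ∈ FOLLOW(L).
L does not occur on any right-hand side.

Taking the union: FOLLOW(L) = { $ }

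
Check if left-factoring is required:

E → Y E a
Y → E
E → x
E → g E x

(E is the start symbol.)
Left-factoring is needed when two productions for the same non-terminal
share a common prefix on the right-hand side.

Productions for E:
  E → Y E a
  E → x
  E → g E x

No common prefixes found.

Answer: No, left-factoring is not needed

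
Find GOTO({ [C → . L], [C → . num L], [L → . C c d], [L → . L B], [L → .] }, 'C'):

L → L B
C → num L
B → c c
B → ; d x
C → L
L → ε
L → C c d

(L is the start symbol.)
GOTO(I, 'C') = CLOSURE({ [A → αX.β] : [A → α.Xβ] ∈ I, X = 'C' })

Items with dot before 'C', with the dot advanced:
  [L → . C c d] → [L → C . c d]
Closure adds nothing (no advanced item has the dot before a non-terminal).

GOTO = { [L → C . c d] }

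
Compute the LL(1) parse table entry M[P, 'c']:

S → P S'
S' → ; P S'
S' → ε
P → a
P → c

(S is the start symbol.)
P → c

To find M[P, 'c'], we find productions for P where 'c' is in the predict set (PREDICT(N → α) = (FIRST(α) \ {ε}) ∪ (FOLLOW(N) if α ⇒* ε)).

P → a: PREDICT = { 'a' }
P → c: PREDICT = { 'c' }
  'c' is in predict set, so this production goes in M[P, 'c']

M[P, 'c'] = P → c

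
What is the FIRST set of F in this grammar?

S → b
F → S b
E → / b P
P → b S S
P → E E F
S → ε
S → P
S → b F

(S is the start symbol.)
To compute FIRST(F), examine every production with F on the left-hand side, reading each right-hand side left to right until a non-nullable symbol is reached.

FIRST sets of the other non-terminals involved (by the same procedure, iterated to a fixed point):
  FIRST(S) = { '/', 'b', ε }

From F → S b:
  - S is a non-terminal: add FIRST(S) \ {ε} = { '/', 'b' }
    S is nullable, so continue to the next symbol
  - b is a terminal: add 'b' and stop

Collecting: FIRST(F) = { '/', 'b' }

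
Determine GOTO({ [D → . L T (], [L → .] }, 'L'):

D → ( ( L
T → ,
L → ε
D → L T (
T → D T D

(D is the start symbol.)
GOTO(I, 'L') = CLOSURE({ [A → αX.β] : [A → α.Xβ] ∈ I, X = 'L' })

Items with dot before 'L', with the dot advanced:
  [D → . L T (] → [D → L . T (]
Closure of the advanced items:
  [D → L . T (] has the dot before T: add [T → . ,], [T → . D T D]
  [T → . D T D] has the dot before D: add [D → . ( ( L], [D → . L T (]
  [D → . L T (] has the dot before L: add [L → .]

GOTO = { [D → . ( ( L], [D → . L T (], [D → L . T (], [L → .], [T → . ,], [T → . D T D] }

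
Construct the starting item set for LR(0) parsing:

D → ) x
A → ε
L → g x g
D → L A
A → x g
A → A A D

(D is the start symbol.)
{ [D → . ) x], [D → . L A], [D' → . D], [L → . g x g] }

First, augment the grammar with D' → D
I₀ = CLOSURE({ [D' → . D] }):
  [D' → . D] has the dot before D: add [D → . ) x], [D → . L A]
  [D → . L A] has the dot before L: add [L → . g x g]
No further items can be added.

I₀ = { [D → . ) x], [D → . L A], [D' → . D], [L → . g x g] }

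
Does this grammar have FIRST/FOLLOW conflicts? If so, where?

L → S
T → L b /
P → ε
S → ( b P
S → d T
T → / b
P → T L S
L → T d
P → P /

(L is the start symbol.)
Nullable non-terminals: P.
FIRST sets used below: FIRST(T) = { '(', '/', 'd' }, FIRST(P) = { '(', '/', 'd', ε }

P: nullable alternative(s) P → ε; FOLLOW(P) = { $, '(', '/', 'b', 'd' }
  P → ε: FIRST \ {ε} = { } — this is the only nullable alternative, skip
  P → T L S: FIRST \ {ε} = { '(', '/', 'd' } — overlaps FOLLOW(P) on { '(', '/', 'd' }: CONFLICT
  P → P /: FIRST \ {ε} = { '(', '/', 'd' } — overlaps FOLLOW(P) on { '(', '/', 'd' }: CONFLICT

L, S, T have no nullable alternative, so no FIRST/FOLLOW check is needed there.

So the grammar has 2 FIRST/FOLLOW conflicts (marked CONFLICT above).

Answer: Yes. P → T L S with FOLLOW(P) on { '(', '/', 'd' }; P → P '/' with FOLLOW(P) on { '(', '/', 'd' }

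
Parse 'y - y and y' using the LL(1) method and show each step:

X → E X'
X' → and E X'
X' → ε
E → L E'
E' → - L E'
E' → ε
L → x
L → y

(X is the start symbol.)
LL(1) parsing maintains a stack (initially the start symbol over $) and the input. At each step: if the stack top is a terminal, match it against the current input token; if it is a non-terminal N, replace it with the RHS of M[N, lookahead] (the unique production whose predict set contains the lookahead).

Stack is shown with the top on the left.

Stack        Input          Action
----------------------------------
X $          y - y and y $  output X → E X'
E X' $       y - y and y $  output E → L E'
L E' X' $    y - y and y $  output L → y
y E' X' $    y - y and y $  match 'y'
E' X' $      - y and y $    output E' → - L E'
- L E' X' $  - y and y $    match '-'
L E' X' $    y and y $      output L → y
y E' X' $    y and y $      match 'y'
E' X' $      and y $        output E' → ε
X' $         and y $        output X' → and E X'
and E X' $   and y $        match 'and'
E X' $       y $            output E → L E'
L E' X' $    y $            output L → y
y E' X' $    y $            match 'y'
E' X' $      $              output E' → ε
X' $         $              output X' → ε
$            $              accept

The string is accepted.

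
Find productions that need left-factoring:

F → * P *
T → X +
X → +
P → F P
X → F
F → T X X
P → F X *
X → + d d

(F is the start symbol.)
Left-factoring is needed when two productions for the same non-terminal
share a common prefix on the right-hand side.

Productions for F:
  F → * P *
  F → T X X
Productions for X:
  X → +
  X → F
  X → + d d
Productions for P:
  P → F P
  P → F X *

Found common prefix '+' in productions for X
Found common prefix 'F' in productions for P

Answer: Yes, X has productions with common prefix '+'; P has productions with common prefix 'F'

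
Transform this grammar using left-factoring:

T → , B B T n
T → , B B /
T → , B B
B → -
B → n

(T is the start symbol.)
Left-factoring transforms A → αβ₁ | αβ₂ into A → αA' and A' → β₁ | β₂
(α is the longest common prefix among the alternatives). Repeat until
no nonterminal has two alternatives with a common prefix.

Round 1: T has alternatives sharing prefix ', B B'. Introduce T': T → , B B T'
  Add: T' → T n
  Add: T' → /
  Add: T' → ε

No remaining common prefixes — done.

Resulting grammar:
T → , B B T'
T' → T n
T' → /
T' → ε
B → -
B → n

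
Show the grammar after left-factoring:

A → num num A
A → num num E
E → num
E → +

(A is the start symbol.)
A → num num A'
A' → A
A' → E
E → num
E → +

Left-factoring transforms A → αβ₁ | αβ₂ into A → αA' and A' → β₁ | β₂
(α is the longest common prefix among the alternatives). Repeat until
no nonterminal has two alternatives with a common prefix.

Round 1: A has alternatives sharing prefix 'num num'. Introduce A': A → num num A'
  Add: A' → A
  Add: A' → E

No remaining common prefixes — done.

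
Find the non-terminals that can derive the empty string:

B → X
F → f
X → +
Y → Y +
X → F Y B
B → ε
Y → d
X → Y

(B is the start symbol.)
A non-terminal is nullable if it can derive ε (the empty string): either it has an ε-production, or it has a production whose right-hand side consists entirely of nullable non-terminals.

ε-productions: B → ε
So B is immediately nullable.
No further non-terminal can be added: every production for the remaining non-terminals contains a terminal or a non-nullable non-terminal.
Nullable = { 'B' }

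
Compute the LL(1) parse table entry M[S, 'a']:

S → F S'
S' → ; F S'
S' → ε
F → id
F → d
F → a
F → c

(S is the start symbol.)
S → F S'

To find M[S, 'a'], we find productions for S where 'a' is in the predict set (PREDICT(N → α) = (FIRST(α) \ {ε}) ∪ (FOLLOW(N) if α ⇒* ε)).

Relevant sets:
  FIRST(F) = { 'a', 'c', 'd', 'id' }

S → F S': PREDICT = { 'a', 'c', 'd', 'id' }
  'a' is in predict set, so this production goes in M[S, 'a']

M[S, 'a'] = S → F S'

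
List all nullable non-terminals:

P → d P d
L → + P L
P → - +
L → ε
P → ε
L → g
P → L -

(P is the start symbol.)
ε-productions: L → ε, P → ε
So L, P are immediately nullable.
Every non-terminal is now nullable.
Nullable = { 'L', 'P' }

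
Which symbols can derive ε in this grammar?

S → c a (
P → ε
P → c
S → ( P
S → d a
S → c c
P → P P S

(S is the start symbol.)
{ 'P' }

ε-productions: P → ε
So P is immediately nullable.
No further non-terminal can be added: every production for the remaining non-terminals contains a terminal or a non-nullable non-terminal.
Nullable = { 'P' }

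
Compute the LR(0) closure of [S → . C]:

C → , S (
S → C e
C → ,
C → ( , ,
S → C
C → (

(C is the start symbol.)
To compute CLOSURE, for each item [A → α.Bβ] where B is a non-terminal, add [B → .γ] for all productions B → γ; repeat for the newly added items until nothing changes.

Start with: [S → . C]
  [S → . C] has the dot before C: add [C → . , S (], [C → . ,], [C → . ( , ,], [C → . (]
No further items can be added.

CLOSURE = { [C → . ( , ,], [C → . (], [C → . , S (], [C → . ,], [S → . C] }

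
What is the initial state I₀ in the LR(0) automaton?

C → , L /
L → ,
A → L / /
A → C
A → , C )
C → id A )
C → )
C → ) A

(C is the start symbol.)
First, augment the grammar with C' → C
I₀ = CLOSURE({ [C' → . C] }):
  [C' → . C] has the dot before C: add [C → . , L /], [C → . id A )], [C → . )], [C → . ) A]
No further items can be added.

I₀ = { [C → . ) A], [C → . )], [C → . , L /], [C → . id A )], [C' → . C] }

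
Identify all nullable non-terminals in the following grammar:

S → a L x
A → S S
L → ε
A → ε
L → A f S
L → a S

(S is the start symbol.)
{ 'A', 'L' }

ε-productions: L → ε, A → ε
So L, A are immediately nullable.
No further non-terminal can be added: every production for the remaining non-terminals contains a terminal or a non-nullable non-terminal.
Nullable = { 'A', 'L' }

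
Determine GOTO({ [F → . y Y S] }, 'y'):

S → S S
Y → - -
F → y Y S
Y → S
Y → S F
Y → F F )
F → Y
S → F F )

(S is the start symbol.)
{ [F → . Y], [F → . y Y S], [F → y . Y S], [S → . F F )], [S → . S S], [Y → . - -], [Y → . F F )], [Y → . S F], [Y → . S] }

GOTO(I, 'y') = CLOSURE({ [A → αX.β] : [A → α.Xβ] ∈ I, X = 'y' })

Items with dot before 'y', with the dot advanced:
  [F → . y Y S] → [F → y . Y S]
Closure of the advanced items:
  [F → y . Y S] has the dot before Y: add [Y → . - -], [Y → . S], [Y → . S F], [Y → . F F )]
  [Y → . S] has the dot before S: add [S → . S S], [S → . F F )]
  [Y → . F F )] has the dot before F: add [F → . y Y S], [F → . Y]

GOTO = { [F → . Y], [F → . y Y S], [F → y . Y S], [S → . F F )], [S → . S S], [Y → . - -], [Y → . F F )], [Y → . S F], [Y → . S] }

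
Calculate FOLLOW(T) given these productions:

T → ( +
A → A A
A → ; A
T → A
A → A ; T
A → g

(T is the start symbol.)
{ $, ';', 'g' }

T is the start symbol, so $ ∈ FOLLOW(T).
In A → A ; T: T is at the end, add FOLLOW(A)

The FOLLOW sets referred to above (computed the same way, to a fixed point):
  FOLLOW(A) = { $, ';', 'g' }

Taking the union: FOLLOW(T) = { $, ';', 'g' }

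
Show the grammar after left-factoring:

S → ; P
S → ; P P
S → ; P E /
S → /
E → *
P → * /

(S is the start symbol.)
S → ; P S'
S' → ε
S' → P
S' → E /
S → /
E → *
P → * /

Left-factoring transforms A → αβ₁ | αβ₂ into A → αA' and A' → β₁ | β₂
(α is the longest common prefix among the alternatives). Repeat until
no nonterminal has two alternatives with a common prefix.

Round 1: S has alternatives sharing prefix '; P'. Introduce S': S → ; P S'
  Add: S' → ε
  Add: S' → P
  Add: S' → E /

No remaining common prefixes — done.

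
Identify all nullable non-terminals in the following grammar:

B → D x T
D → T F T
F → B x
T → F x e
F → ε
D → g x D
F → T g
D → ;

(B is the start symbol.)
{ 'F' }

ε-productions: F → ε
So F is immediately nullable.
No further non-terminal can be added: every production for the remaining non-terminals contains a terminal or a non-nullable non-terminal.
Nullable = { 'F' }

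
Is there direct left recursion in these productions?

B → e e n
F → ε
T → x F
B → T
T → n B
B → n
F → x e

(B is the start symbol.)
No direct left recursion

B → e e n: starts with e
F → ε: starts with ε
T → x F: starts with x
B → T: starts with T
T → n B: starts with n
B → n: starts with n
F → x e: starts with x

No direct left recursion found.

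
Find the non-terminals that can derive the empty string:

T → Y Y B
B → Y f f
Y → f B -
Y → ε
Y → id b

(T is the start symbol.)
ε-productions: Y → ε
So Y is immediately nullable.
No further non-terminal can be added: every production for the remaining non-terminals contains a terminal or a non-nullable non-terminal.
Nullable = { 'Y' }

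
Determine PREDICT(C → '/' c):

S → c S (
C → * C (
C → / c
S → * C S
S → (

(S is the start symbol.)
PREDICT(C → '/' c) = (FIRST(RHS) \ {ε}) ∪ (FOLLOW(C) if ε ∈ FIRST(RHS), i.e. RHS ⇒* ε)
FIRST('/' c) = { '/' }
ε ∉ FIRST('/' c), so FOLLOW(C) is not added.
PREDICT(C → '/' c) = { '/' }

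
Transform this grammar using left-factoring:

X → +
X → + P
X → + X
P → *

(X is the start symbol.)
Left-factoring transforms A → αβ₁ | αβ₂ into A → αA' and A' → β₁ | β₂
(α is the longest common prefix among the alternatives). Repeat until
no nonterminal has two alternatives with a common prefix.

Round 1: X has alternatives sharing prefix '+'. Introduce X': X → + X'
  Add: X' → ε
  Add: X' → P
  Add: X' → X

No remaining common prefixes — done.

Resulting grammar:
X → + X'
X' → ε
X' → P
X' → X
P → *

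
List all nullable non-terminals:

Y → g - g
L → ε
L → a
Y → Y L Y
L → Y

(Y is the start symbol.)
{ 'L' }

ε-productions: L → ε
So L is immediately nullable.
No further non-terminal can be added: every production for the remaining non-terminals contains a terminal or a non-nullable non-terminal.
Nullable = { 'L' }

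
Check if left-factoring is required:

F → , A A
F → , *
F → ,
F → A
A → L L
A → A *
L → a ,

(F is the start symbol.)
Left-factoring is needed when two productions for the same non-terminal
share a common prefix on the right-hand side.

Productions for F:
  F → , A A
  F → , *
  F → ,
  F → A
Productions for A:
  A → L L
  A → A *

Found common prefix ',' in productions for F

Answer: Yes, F has productions with common prefix ','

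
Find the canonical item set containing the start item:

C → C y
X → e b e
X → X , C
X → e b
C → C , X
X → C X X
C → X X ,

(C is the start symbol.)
First, augment the grammar with C' → C
I₀ = CLOSURE({ [C' → . C] }):
  [C' → . C] has the dot before C: add [C → . C y], [C → . C , X], [C → . X X ,]
  [C → . X X ,] has the dot before X: add [X → . e b e], [X → . X , C], [X → . e b], [X → . C X X]
No further items can be added.

I₀ = { [C → . C , X], [C → . C y], [C → . X X ,], [C' → . C], [X → . C X X], [X → . X , C], [X → . e b e], [X → . e b] }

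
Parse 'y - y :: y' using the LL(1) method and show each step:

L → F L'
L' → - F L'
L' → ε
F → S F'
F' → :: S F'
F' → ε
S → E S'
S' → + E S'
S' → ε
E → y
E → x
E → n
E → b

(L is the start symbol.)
Stack is shown with the top on the left.

Stack         Input         Action
----------------------------------
L $           y - y :: y $  output L → F L'
F L' $        y - y :: y $  output F → S F'
S F' L' $     y - y :: y $  output S → E S'
E S' F' L' $  y - y :: y $  output E → y
y S' F' L' $  y - y :: y $  match 'y'
S' F' L' $    - y :: y $    output S' → ε
F' L' $       - y :: y $    output F' → ε
L' $          - y :: y $    output L' → - F L'
- F L' $      - y :: y $    match '-'
F L' $        y :: y $      output F → S F'
S F' L' $     y :: y $      output S → E S'
E S' F' L' $  y :: y $      output E → y
y S' F' L' $  y :: y $      match 'y'
S' F' L' $    :: y $        output S' → ε
F' L' $       :: y $        output F' → :: S F'
:: S F' L' $  :: y $        match '::'
S F' L' $     y $           output S → E S'
E S' F' L' $  y $           output E → y
y S' F' L' $  y $           match 'y'
S' F' L' $    $             output S' → ε
F' L' $       $             output F' → ε
L' $          $             output L' → ε
$             $             accept

The string is accepted.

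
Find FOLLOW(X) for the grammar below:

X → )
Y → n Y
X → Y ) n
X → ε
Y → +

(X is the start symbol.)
{ $ }

X is the start symbol, so $ ∈ FOLLOW(X).
X does not occur on any right-hand side.

Taking the union: FOLLOW(X) = { $ }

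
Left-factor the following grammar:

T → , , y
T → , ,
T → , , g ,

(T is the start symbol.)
Left-factoring transforms A → αβ₁ | αβ₂ into A → αA' and A' → β₁ | β₂
(α is the longest common prefix among the alternatives). Repeat until
no nonterminal has two alternatives with a common prefix.

Round 1: T has alternatives sharing prefix ', ,'. Introduce T': T → , , T'
  Add: T' → y
  Add: T' → ε
  Add: T' → g ,

No remaining common prefixes — done.

Resulting grammar:
T → , , T'
T' → y
T' → ε
T' → g ,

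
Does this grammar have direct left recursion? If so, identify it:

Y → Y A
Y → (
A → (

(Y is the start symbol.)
Yes, Y is left-recursive

Direct left recursion occurs when N → N α for some non-terminal N (the right-hand side begins with the left-hand side itself).

Y → Y A: LEFT RECURSIVE (starts with Y)
Y → (: starts with '('
A → (: starts with '('

The grammar has direct left recursion on: Y.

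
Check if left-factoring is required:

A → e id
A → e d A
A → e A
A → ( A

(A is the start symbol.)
Left-factoring is needed when two productions for the same non-terminal
share a common prefix on the right-hand side.

Productions for A:
  A → e id
  A → e d A
  A → e A
  A → ( A

Found common prefix 'e' in productions for A

Answer: Yes, A has productions with common prefix 'e'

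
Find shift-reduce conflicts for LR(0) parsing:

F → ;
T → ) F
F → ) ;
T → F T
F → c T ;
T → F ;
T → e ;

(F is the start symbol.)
No shift-reduce conflicts

A shift-reduce conflict occurs when an LR(0) state has both:
  - a complete (reduce) item [A → α .] (dot at the end), and
  - a shift item [B → β . c γ] (dot before a terminal).

Augment with F' → F and build the canonical LR(0) collection (I0 = CLOSURE({[F' → . F]}), then GOTO on every symbol after a dot until no new states appear). It has 16 states:
  I0: { [F → . ) ;], [F → . ;], [F → . c T ;], [F' → . F] }  — shift
  I1: { [F → ) . ;] }  — shift
  I2: { [F → ; .] }  — reduce
  I3: { [F' → F .] }  — accept
  I4: { [F → . ) ;], [F → . ;], [F → . c T ;], [F → c . T ;], [T → . ) F], [T → . F ;], [T → . F T], [T → . e ;] }  — shift
  I5: { [F → ) . ;], [F → . ) ;], [F → . ;], [F → . c T ;], [T → ) . F] }  — shift
  I6: { [F → . ) ;], [F → . ;], [F → . c T ;], [T → . ) F], [T → . F ;], [T → . F T], [T → . e ;], [T → F . ;], [T → F . T] }  — shift
  I7: { [F → c T . ;] }  — shift
  I8: { [T → e . ;] }  — shift
  I9: { [T → e ; .] }  — reduce
  I10: { [F → c T ; .] }  — reduce
  I11: { [F → ; .], [T → F ; .] }  — 2 reduces
  I12: { [T → F T .] }  — reduce
  I13: { [F → ) ; .], [F → ; .] }  — 2 reduces
  I14: { [T → ) F .] }  — reduce
  I15: { [F → ) ; .] }  — reduce

No state contains both a complete item and a shift item.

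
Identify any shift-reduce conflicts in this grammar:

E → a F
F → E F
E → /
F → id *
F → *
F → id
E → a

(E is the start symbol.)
A shift-reduce conflict occurs when an LR(0) state has both:
  - a complete (reduce) item [A → α .] (dot at the end), and
  - a shift item [B → β . c γ] (dot before a terminal).

Augment with E' → E and build the canonical LR(0) collection (I0 = CLOSURE({[E' → . E]}), then GOTO on every symbol after a dot until no new states appear). It has 10 states:
  I0: { [E → . /], [E → . a F], [E → . a], [E' → . E] }  — shift
  I1: { [E → / .] }  — reduce
  I2: { [E' → E .] }  — accept
  I3: { [E → . /], [E → . a F], [E → . a], [E → a . F], [E → a .], [F → . *], [F → . E F], [F → . id *], [F → . id] }  — shift, reduce
  I4: { [F → * .] }  — reduce
  I5: { [E → . /], [E → . a F], [E → . a], [F → . *], [F → . E F], [F → . id *], [F → . id], [F → E . F] }  — shift
  I6: { [E → a F .] }  — reduce
  I7: { [F → id . *], [F → id .] }  — shift, reduce
  I8: { [F → id * .] }  — reduce
  I9: { [F → E F .] }  — reduce

I3 contains reduce item [E → a .] and shift items [E → . /], [E → . a], [E → . a F], [F → . *], [F → . id], [F → . id *] — shift-reduce conflict.
I7 contains reduce item [F → id .] and shift item [F → id . *] — shift-reduce conflict.

Answer: Yes — I3: [E → a .] vs [E → . /]; I7: [F → id .] vs [F → id . *]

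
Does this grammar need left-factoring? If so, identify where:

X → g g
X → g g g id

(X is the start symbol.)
Yes, X has productions with common prefix 'g g'

Left-factoring is needed when two productions for the same non-terminal
share a common prefix on the right-hand side.

Productions for X:
  X → g g
  X → g g g id

Found common prefix 'g g' in productions for X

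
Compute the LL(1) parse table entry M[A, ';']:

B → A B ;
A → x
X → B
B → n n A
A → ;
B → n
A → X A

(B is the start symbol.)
To find M[A, ';'], we find productions for A where ';' is in the predict set (PREDICT(N → α) = (FIRST(α) \ {ε}) ∪ (FOLLOW(N) if α ⇒* ε)).

Relevant sets:
  FIRST(X) = { ';', 'n', 'x' }

A → x: PREDICT = { 'x' }
A → ;: PREDICT = { ';' }
  ';' is in predict set, so this production goes in M[A, ';']
A → X A: PREDICT = { ';', 'n', 'x' }
  ';' is in predict set, so this production goes in M[A, ';']

M[A, ';'] = A → ;, A → X A  (a multiply-defined cell — the grammar is not LL(1))

Answer: A → ;, A → X A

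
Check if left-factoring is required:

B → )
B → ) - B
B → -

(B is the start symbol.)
Left-factoring is needed when two productions for the same non-terminal
share a common prefix on the right-hand side.

Productions for B:
  B → )
  B → ) - B
  B → -

Found common prefix ')' in productions for B

Answer: Yes, B has productions with common prefix ')'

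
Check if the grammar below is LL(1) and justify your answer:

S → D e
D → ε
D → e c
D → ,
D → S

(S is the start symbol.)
A grammar is LL(1) if for each non-terminal N with multiple productions, the predict sets of those productions are pairwise disjoint, where PREDICT(N → α) = (FIRST(α) \ {ε}) ∪ (FOLLOW(N) if α ⇒* ε).

Relevant sets:
  FIRST(S) = { ',', 'e' }
  FOLLOW(D) = { 'e' }

For D:
  PREDICT(D → ε) = { 'e' }
  PREDICT(D → e c) = { 'e' }
  PREDICT(D → ',') = { ',' }
  PREDICT(D → S) = { ',', 'e' }
S has a single production, so nothing to check there.

Conflict found: Predict set conflict for D: { 'e' }
The grammar is NOT LL(1).

Answer: No. Predict set conflict for D: { 'e' }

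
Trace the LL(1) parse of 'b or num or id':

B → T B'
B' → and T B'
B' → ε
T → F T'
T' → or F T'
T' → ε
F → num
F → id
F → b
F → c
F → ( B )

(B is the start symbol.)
LL(1) parsing maintains a stack (initially the start symbol over $) and the input. At each step: if the stack top is a terminal, match it against the current input token; if it is a non-terminal N, replace it with the RHS of M[N, lookahead] (the unique production whose predict set contains the lookahead).

Stack is shown with the top on the left.

Stack         Input             Action
--------------------------------------
B $           b or num or id $  output B → T B'
T B' $        b or num or id $  output T → F T'
F T' B' $     b or num or id $  output F → b
b T' B' $     b or num or id $  match 'b'
T' B' $       or num or id $    output T' → or F T'
or F T' B' $  or num or id $    match 'or'
F T' B' $     num or id $       output F → num
num T' B' $   num or id $       match 'num'
T' B' $       or id $           output T' → or F T'
or F T' B' $  or id $           match 'or'
F T' B' $     id $              output F → id
id T' B' $    id $              match 'id'
T' B' $       $                 output T' → ε
B' $          $                 output B' → ε
$             $                 accept

The string is accepted.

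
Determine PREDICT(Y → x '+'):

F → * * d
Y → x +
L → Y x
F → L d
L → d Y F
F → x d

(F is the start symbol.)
PREDICT(Y → x '+') = (FIRST(RHS) \ {ε}) ∪ (FOLLOW(Y) if ε ∈ FIRST(RHS), i.e. RHS ⇒* ε)
FIRST(x '+') = { 'x' }
ε ∉ FIRST(x '+'), so FOLLOW(Y) is not added.
PREDICT(Y → x '+') = { 'x' }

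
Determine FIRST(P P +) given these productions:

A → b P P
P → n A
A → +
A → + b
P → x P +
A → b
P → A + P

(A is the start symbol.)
{ '+', 'b', 'n', 'x' }

FIRST sets of the non-terminals involved (from the grammar, by fixed-point iteration):
  FIRST(P) = { '+', 'b', 'n', 'x' }

To compute FIRST(P P +), process the symbols left to right:
Symbol P is a non-terminal. Add FIRST(P) \ {ε} = { '+', 'b', 'n', 'x' }
P is not nullable (ε ∉ FIRST(P)), so stop here.
FIRST(P P +) = { '+', 'b', 'n', 'x' }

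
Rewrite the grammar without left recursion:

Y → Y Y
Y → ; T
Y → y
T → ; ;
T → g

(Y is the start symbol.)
Y is directly left-recursive. The standard transformation for
  A → A α₁ | ... | A α_m | β₁ | ... | β_n
is
  A  → β₁ A' | ... | β_n A'
  A' → α₁ A' | ... | α_m A' | ε

Y → ; T becomes Y → ; T Y'
Y → y becomes Y → y Y'
Y → Y Y becomes Y' → Y Y'
Add Y' → ε

Productions for other non-terminals are unchanged:
  T → ; ;
  T → g

Resulting grammar:
Y → ; T Y'
Y → y Y'
Y' → Y Y'
Y' → ε
T → ; ;
T → g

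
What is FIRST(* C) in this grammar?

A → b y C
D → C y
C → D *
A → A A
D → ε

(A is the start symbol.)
{ '*' }

To compute FIRST(* C), process the symbols left to right:
Symbol * is a terminal. Add '*' and stop.
FIRST(* C) = { '*' }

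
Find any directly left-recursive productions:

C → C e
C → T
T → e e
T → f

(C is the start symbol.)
Direct left recursion occurs when N → N α for some non-terminal N (the right-hand side begins with the left-hand side itself).

C → C e: LEFT RECURSIVE (starts with C)
C → T: starts with T
T → e e: starts with e
T → f: starts with f

The grammar has direct left recursion on: C.

Answer: Yes, C is left-recursive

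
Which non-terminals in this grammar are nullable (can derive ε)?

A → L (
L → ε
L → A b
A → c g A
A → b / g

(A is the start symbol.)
{ 'L' }

A non-terminal is nullable if it can derive ε (the empty string): either it has an ε-production, or it has a production whose right-hand side consists entirely of nullable non-terminals.

ε-productions: L → ε
So L is immediately nullable.
No further non-terminal can be added: every production for the remaining non-terminals contains a terminal or a non-nullable non-terminal.
Nullable = { 'L' }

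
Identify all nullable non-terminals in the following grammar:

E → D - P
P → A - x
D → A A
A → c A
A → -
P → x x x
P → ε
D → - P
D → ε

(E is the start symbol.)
A non-terminal is nullable if it can derive ε (the empty string): either it has an ε-production, or it has a production whose right-hand side consists entirely of nullable non-terminals.

ε-productions: P → ε, D → ε
So P, D are immediately nullable.
No further non-terminal can be added: every production for the remaining non-terminals contains a terminal or a non-nullable non-terminal.
Nullable = { 'D', 'P' }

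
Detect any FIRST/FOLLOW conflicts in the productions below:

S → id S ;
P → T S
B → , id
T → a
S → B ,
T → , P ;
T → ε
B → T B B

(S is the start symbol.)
A FIRST/FOLLOW conflict occurs when a non-terminal N has a nullable alternative N → β (β ⇒* ε) and another alternative N → α with FIRST(α) ∩ FOLLOW(N) ≠ ∅: on such a lookahead the parser cannot decide between expanding α and letting N vanish via β.

Nullable non-terminals: T.

T: nullable alternative(s) T → ε; FOLLOW(T) = { ',', 'a', 'id' }
  T → a: FIRST \ {ε} = { 'a' } — overlaps FOLLOW(T) on { 'a' }: CONFLICT
  T → , P ;: FIRST \ {ε} = { ',' } — overlaps FOLLOW(T) on { ',' }: CONFLICT
  T → ε: FIRST \ {ε} = { } — this is the only nullable alternative, skip

B, P, S have no nullable alternative, so no FIRST/FOLLOW check is needed there.

So the grammar has 2 FIRST/FOLLOW conflicts (marked CONFLICT above).

Answer: Yes. T → a with FOLLOW(T) on { 'a' }; T → ',' P ';' with FOLLOW(T) on { ',' }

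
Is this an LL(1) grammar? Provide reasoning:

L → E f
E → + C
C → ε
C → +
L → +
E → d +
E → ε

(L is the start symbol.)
No. Predict set conflict for L: { '+' }

A grammar is LL(1) if for each non-terminal N with multiple productions, the predict sets of those productions are pairwise disjoint, where PREDICT(N → α) = (FIRST(α) \ {ε}) ∪ (FOLLOW(N) if α ⇒* ε).

Relevant sets:
  FIRST(E) = { '+', 'd', ε }
  FOLLOW(E) = { 'f' }
  FOLLOW(C) = { 'f' }

For L:
  PREDICT(L → E f) = { '+', 'd', 'f' }
  PREDICT(L → '+') = { '+' }
For E:
  PREDICT(E → '+' C) = { '+' }
  PREDICT(E → d '+') = { 'd' }
  PREDICT(E → ε) = { 'f' }
For C:
  PREDICT(C → ε) = { 'f' }
  PREDICT(C → '+') = { '+' }

Conflict found: Predict set conflict for L: { '+' }
The grammar is NOT LL(1).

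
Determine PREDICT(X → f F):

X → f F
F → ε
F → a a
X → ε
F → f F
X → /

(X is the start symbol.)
{ 'f' }

PREDICT(X → f F) = (FIRST(RHS) \ {ε}) ∪ (FOLLOW(X) if ε ∈ FIRST(RHS), i.e. RHS ⇒* ε)
FIRST(f F) = { 'f' }
ε ∉ FIRST(f F), so FOLLOW(X) is not added.
PREDICT(X → f F) = { 'f' }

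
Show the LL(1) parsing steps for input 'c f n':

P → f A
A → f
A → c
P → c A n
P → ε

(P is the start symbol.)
LL(1) parsing maintains a stack (initially the start symbol over $) and the input. At each step: if the stack top is a terminal, match it against the current input token; if it is a non-terminal N, replace it with the RHS of M[N, lookahead] (the unique production whose predict set contains the lookahead).

Stack is shown with the top on the left.

Stack    Input    Action
------------------------
P $      c f n $  output P → c A n
c A n $  c f n $  match 'c'
A n $    f n $    output A → f
f n $    f n $    match 'f'
n $      n $      match 'n'
$        $        accept

The string is accepted.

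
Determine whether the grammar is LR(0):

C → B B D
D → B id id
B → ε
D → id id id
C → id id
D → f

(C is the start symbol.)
A grammar is LR(0) if no state in the canonical LR(0) collection has:
  - both a shift item (dot before a terminal) and a complete item (shift-reduce conflict), or
  - two or more complete items (reduce-reduce conflict; the accept item [C' → C .] counts as a complete item here).

Augment with C' → C and build the canonical LR(0) collection (I0 = CLOSURE({[C' → . C]}), then GOTO on every symbol after a dot until no new states appear). It has 14 states:
  I0: { [B → .], [C → . B B D], [C → . id id], [C' → . C] }  — shift, reduce
  I1: { [B → .], [C → B . B D] }  — reduce
  I2: { [C' → C .] }  — accept
  I3: { [C → id . id] }  — shift
  I4: { [C → id id .] }  — reduce
  I5: { [B → .], [C → B B . D], [D → . B id id], [D → . f], [D → . id id id] }  — shift, reduce
  I6: { [D → B . id id] }  — shift
  I7: { [C → B B D .] }  — reduce
  I8: { [D → f .] }  — reduce
  I9: { [D → id . id id] }  — shift
  I10: { [D → id id . id] }  — shift
  I11: { [D → id id id .] }  — reduce
  I12: { [D → B id . id] }  — shift
  I13: { [D → B id id .] }  — reduce

Conflict in state I0:
  Shift-reduce conflict between [B → .] and [C → . id id]
So the grammar is NOT LR(0).

Answer: No. Shift-reduce conflict between [B → .] and [C → . id id]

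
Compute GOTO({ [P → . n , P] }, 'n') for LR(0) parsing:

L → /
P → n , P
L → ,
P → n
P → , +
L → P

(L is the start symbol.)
{ [P → n . , P] }

GOTO(I, 'n') = CLOSURE({ [A → αX.β] : [A → α.Xβ] ∈ I, X = 'n' })

Items with dot before 'n', with the dot advanced:
  [P → . n , P] → [P → n . , P]
Closure adds nothing (no advanced item has the dot before a non-terminal).

GOTO = { [P → n . , P] }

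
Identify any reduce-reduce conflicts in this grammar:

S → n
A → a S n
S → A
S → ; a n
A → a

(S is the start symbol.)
No reduce-reduce conflicts

A reduce-reduce conflict occurs when an LR(0) state has two complete items [A → α .] and [B → β .] — both call for a reduction, and with no lookahead the parser cannot choose between them.

Augment with S' → S and build the canonical LR(0) collection (I0 = CLOSURE({[S' → . S]}), then GOTO on every symbol after a dot until no new states appear). It has 10 states:
  I0: { [A → . a S n], [A → . a], [S → . ; a n], [S → . A], [S → . n], [S' → . S] }  — shift
  I1: { [S → ; . a n] }  — shift
  I2: { [S → A .] }  — reduce
  I3: { [S' → S .] }  — accept
  I4: { [A → . a S n], [A → . a], [A → a . S n], [A → a .], [S → . ; a n], [S → . A], [S → . n] }  — shift, reduce
  I5: { [S → n .] }  — reduce
  I6: { [A → a S . n] }  — shift
  I7: { [A → a S n .] }  — reduce
  I8: { [S → ; a . n] }  — shift
  I9: { [S → ; a n .] }  — reduce

No state contains more than one complete item.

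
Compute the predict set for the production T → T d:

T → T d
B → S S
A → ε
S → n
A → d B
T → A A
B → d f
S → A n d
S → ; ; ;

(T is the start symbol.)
{ 'd' }

PREDICT(T → T d) = (FIRST(RHS) \ {ε}) ∪ (FOLLOW(T) if ε ∈ FIRST(RHS), i.e. RHS ⇒* ε)
FIRST(T) = { 'd', ε }
FIRST(T d) = { 'd' }
ε ∉ FIRST(T d), so FOLLOW(T) is not added.
PREDICT(T → T d) = { 'd' }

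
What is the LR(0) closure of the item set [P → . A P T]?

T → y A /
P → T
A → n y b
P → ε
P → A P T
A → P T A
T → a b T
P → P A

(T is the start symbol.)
{ [A → . P T A], [A → . n y b], [P → . A P T], [P → . P A], [P → . T], [P → .], [T → . a b T], [T → . y A /] }

Start with: [P → . A P T]
  [P → . A P T] has the dot before A: add [A → . n y b], [A → . P T A]
  [A → . P T A] has the dot before P: add [P → . T], [P → .], [P → . P A]
  [P → . T] has the dot before T: add [T → . y A /], [T → . a b T]
No further items can be added.

CLOSURE = { [A → . P T A], [A → . n y b], [P → . A P T], [P → . P A], [P → . T], [P → .], [T → . a b T], [T → . y A /] }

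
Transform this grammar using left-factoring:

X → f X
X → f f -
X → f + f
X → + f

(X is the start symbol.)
Left-factoring transforms A → αβ₁ | αβ₂ into A → αA' and A' → β₁ | β₂
(α is the longest common prefix among the alternatives). Repeat until
no nonterminal has two alternatives with a common prefix.

Round 1: X has alternatives sharing prefix 'f'. Introduce X': X → f X'
  Add: X' → X
  Add: X' → f -
  Add: X' → + f

No remaining common prefixes — done.

Resulting grammar:
X → f X'
X' → X
X' → f -
X' → + f
X → + f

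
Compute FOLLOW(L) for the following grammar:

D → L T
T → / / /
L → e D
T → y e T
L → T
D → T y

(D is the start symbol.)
In D → L T: L is followed by T, add FIRST(T) \ {ε} = { '/', 'y' }

Taking the union: FOLLOW(L) = { '/', 'y' }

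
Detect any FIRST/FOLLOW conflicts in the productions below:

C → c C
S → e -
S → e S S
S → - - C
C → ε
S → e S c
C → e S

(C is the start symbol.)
Yes. C → c C with FOLLOW(C) on { 'c' }; C → e S with FOLLOW(C) on { 'e' }

A FIRST/FOLLOW conflict occurs when a non-terminal N has a nullable alternative N → β (β ⇒* ε) and another alternative N → α with FIRST(α) ∩ FOLLOW(N) ≠ ∅: on such a lookahead the parser cannot decide between expanding α and letting N vanish via β.

Nullable non-terminals: C.

C: nullable alternative(s) C → ε; FOLLOW(C) = { $, '-', 'c', 'e' }
  C → c C: FIRST \ {ε} = { 'c' } — overlaps FOLLOW(C) on { 'c' }: CONFLICT
  C → ε: FIRST \ {ε} = { } — this is the only nullable alternative, skip
  C → e S: FIRST \ {ε} = { 'e' } — overlaps FOLLOW(C) on { 'e' }: CONFLICT

S has no nullable alternative, so no FIRST/FOLLOW check is needed there.

So the grammar has 2 FIRST/FOLLOW conflicts (marked CONFLICT above).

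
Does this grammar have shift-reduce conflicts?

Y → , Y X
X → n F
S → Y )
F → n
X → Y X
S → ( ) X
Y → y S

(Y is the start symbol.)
No shift-reduce conflicts

Augment with Y' → Y and build the canonical LR(0) collection (I0 = CLOSURE({[Y' → . Y]}), then GOTO on every symbol after a dot until no new states appear). It has 17 states:
  I0: { [Y → . , Y X], [Y → . y S], [Y' → . Y] }  — shift
  I1: { [Y → , . Y X], [Y → . , Y X], [Y → . y S] }  — shift
  I2: { [Y' → Y .] }  — accept
  I3: { [S → . ( ) X], [S → . Y )], [Y → . , Y X], [Y → . y S], [Y → y . S] }  — shift
  I4: { [S → ( . ) X] }  — shift
  I5: { [Y → y S .] }  — reduce
  I6: { [S → Y . )] }  — shift
  I7: { [S → Y ) .] }  — reduce
  I8: { [S → ( ) . X], [X → . Y X], [X → . n F], [Y → . , Y X], [Y → . y S] }  — shift
  I9: { [S → ( ) X .] }  — reduce
  I10: { [X → . Y X], [X → . n F], [X → Y . X], [Y → . , Y X], [Y → . y S] }  — shift
  I11: { [F → . n], [X → n . F] }  — shift
  I12: { [X → n F .] }  — reduce
  I13: { [F → n .] }  — reduce
  I14: { [X → Y X .] }  — reduce
  I15: { [X → . Y X], [X → . n F], [Y → , Y . X], [Y → . , Y X], [Y → . y S] }  — shift
  I16: { [Y → , Y X .] }  — reduce

No state contains both a complete item and a shift item.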